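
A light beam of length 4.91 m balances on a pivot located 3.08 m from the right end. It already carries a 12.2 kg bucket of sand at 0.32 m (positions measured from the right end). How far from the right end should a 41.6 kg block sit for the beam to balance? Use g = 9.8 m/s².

x ≈ 3.89 m from the right end

Choose the pivot (at 3.08 m from the right end) as the axis so the support reaction has zero arm there.
Bucket of sand: 12.2 × 9.8 = 119.6 N down at 0.32 m → arm 2.76 m, τ = 119.6 × 2.76 = 330.1 N·m clockwise.
Net moment of existing loads = 330.1 N·m clockwise.
The block weighs 41.6 × 9.8 = 407.7 N and must supply an equal counterclockwise moment, so its lever arm about the pivot is 330.1 / 407.7 = 0.81 m.
That puts it at 3.08 + 0.81 = 3.89 m from the right end.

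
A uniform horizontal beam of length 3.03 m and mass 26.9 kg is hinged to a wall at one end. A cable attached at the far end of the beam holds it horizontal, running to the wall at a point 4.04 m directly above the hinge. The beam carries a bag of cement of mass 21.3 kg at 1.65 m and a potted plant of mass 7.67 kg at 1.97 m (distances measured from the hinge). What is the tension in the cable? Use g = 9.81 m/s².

Take moments about the hinge.
Beam weight: 26.9 × 9.81 = 263.9 N down at 1.515 m → arm 1.515 m, τ = 263.9 × 1.515 = 399.8 N·m clockwise.
Bag of cement: 21.3 × 9.81 = 209 N down at 1.65 m → arm 1.65 m, τ = 209 × 1.65 = 344.8 N·m clockwise.
Potted plant: 7.67 × 9.81 = 75.24 N down at 1.97 m → arm 1.97 m, τ = 75.24 × 1.97 = 148.2 N·m clockwise.
Total clockwise load moment = 892.8 N·m.
The cable tension T acts at 3.03 m; only its component perpendicular to the beam, T sinθ, produces torque. sinθ = h/√(h²+d²) = 4.04/√(4.04²+3.03²) = 0.8.
Στ = 0 ⇒ T × 3.03 × 0.8 = 892.8 ⇒ T = 892.8 / 2.424 = 368 N.

T ≈ 368 N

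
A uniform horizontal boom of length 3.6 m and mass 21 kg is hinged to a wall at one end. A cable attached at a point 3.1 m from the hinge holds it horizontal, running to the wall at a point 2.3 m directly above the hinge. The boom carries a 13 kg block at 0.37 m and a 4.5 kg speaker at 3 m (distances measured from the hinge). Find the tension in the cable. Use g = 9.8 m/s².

T ≈ 298 N

Take moments about the hinge.
Beam weight: 21 × 9.8 = 205.8 N down at 1.8 m → arm 1.8 m, τ = 205.8 × 1.8 = 370.4 N·m clockwise.
Block: 13 × 9.8 = 127.4 N down at 0.37 m → arm 0.37 m, τ = 127.4 × 0.37 = 47.14 N·m clockwise.
Speaker: 4.5 × 9.8 = 44.1 N down at 3 m → arm 3 m, τ = 44.1 × 3 = 132.3 N·m clockwise.
Total clockwise load moment = 549.8 N·m.
The cable tension T acts at 3.1 m; only its component perpendicular to the boom, T sinθ, produces torque. sinθ = h/√(h²+d²) = 2.3/√(2.3²+3.1²) = 0.5958.
Στ = 0 ⇒ T × 3.1 × 0.5958 = 549.8 ⇒ T = 549.8 / 1.847 = 298 N.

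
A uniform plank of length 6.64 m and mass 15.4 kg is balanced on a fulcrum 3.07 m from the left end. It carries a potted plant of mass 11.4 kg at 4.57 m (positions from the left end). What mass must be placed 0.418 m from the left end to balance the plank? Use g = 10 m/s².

Choose the fulcrum (at 3.07 m from the left end) as the axis so the support reaction has zero arm there.
Beam weight: 15.4 × 10 = 154 N down at 3.32 m → arm 0.25 m, τ = 154 × 0.25 = 38.5 N·m clockwise.
Potted plant: 11.4 × 10 = 114 N down at 4.57 m → arm 1.5 m, τ = 114 × 1.5 = 171 N·m clockwise.
Net moment of known loads = 209.5 N·m clockwise.
An unknown mass m at 0.418 m has arm 2.652 m; its moment is m·g·2.652 counterclockwise.
Setting net torque to zero: m × 10 × 2.652 = 209.5 → m = 209.5 / (10 × 2.652) = 7.9 kg.

m ≈ 7.9 kg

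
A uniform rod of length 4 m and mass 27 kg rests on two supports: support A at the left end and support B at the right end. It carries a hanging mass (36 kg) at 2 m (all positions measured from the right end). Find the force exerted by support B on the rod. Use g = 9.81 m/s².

Choose support A as the axis so its reaction then has zero moment arm.
Beam weight: 27 × 9.81 = 264.9 N down at 2 m → arm 2 m, τ = 264.9 × 2 = 529.8 N·m clockwise.
Hanging mass: 36 × 9.81 = 353.2 N down at 2 m → arm 2 m, τ = 353.2 × 2 = 706.4 N·m clockwise.
Net load moment about support A = 1236 N·m clockwise.
Reaction R at support B is upward at 0 m, arm 4 m → moment R × 4 counterclockwise.
Balancing moments: R × 4 = 1236, giving R = 309 N.

R_B ≈ 309 N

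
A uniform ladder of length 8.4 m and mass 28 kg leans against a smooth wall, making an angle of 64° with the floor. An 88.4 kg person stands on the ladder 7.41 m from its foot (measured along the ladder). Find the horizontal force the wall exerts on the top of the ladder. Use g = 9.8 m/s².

About the foot of the ladder:
Ladder weight 28×9.8 = 274.4 N acts at 4.2 m along the ladder; its horizontal arm is 4.2·cos64° = 1.841 m → τ = 505.2 N·m clockwise.
Person: 88.4×9.8 = 866.3 N at 7.41 m → arm 3.248 m → τ = 2814 N·m clockwise.
Wall normal N acts horizontally at the top; its moment arm is the height L sinθ = 8.4·sin64° = 7.55 m, counterclockwise.
Στ = 0 ⇒ N × 7.55 = 3319 ⇒ N = 440 N.

N_wall ≈ 440 N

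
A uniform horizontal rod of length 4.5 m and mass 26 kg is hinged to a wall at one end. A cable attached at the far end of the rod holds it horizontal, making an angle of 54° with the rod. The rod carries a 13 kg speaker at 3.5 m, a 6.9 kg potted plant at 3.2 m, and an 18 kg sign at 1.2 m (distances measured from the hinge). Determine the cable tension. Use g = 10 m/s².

Choose the hinge as the axis so the unknown hinge reaction has zero arm there.
Beam weight: 26 × 10 = 260 N down at 2.25 m → arm 2.25 m, τ = 260 × 2.25 = 585 N·m clockwise.
Speaker: 13 × 10 = 130 N down at 3.5 m → arm 3.5 m, τ = 130 × 3.5 = 455 N·m clockwise.
Potted plant: 6.9 × 10 = 69 N down at 3.2 m → arm 3.2 m, τ = 69 × 3.2 = 220.8 N·m clockwise.
Sign: 18 × 10 = 180 N down at 1.2 m → arm 1.2 m, τ = 180 × 1.2 = 216 N·m clockwise.
Total clockwise load moment = 1477 N·m.
The cable tension T acts at 4.5 m; only its component perpendicular to the rod, T sinθ, produces torque. sin 54° = 0.809.
Στ = 0 ⇒ T × 4.5 × 0.809 = 1477 ⇒ T = 1477 / 3.641 = 406 N.

T ≈ 406 N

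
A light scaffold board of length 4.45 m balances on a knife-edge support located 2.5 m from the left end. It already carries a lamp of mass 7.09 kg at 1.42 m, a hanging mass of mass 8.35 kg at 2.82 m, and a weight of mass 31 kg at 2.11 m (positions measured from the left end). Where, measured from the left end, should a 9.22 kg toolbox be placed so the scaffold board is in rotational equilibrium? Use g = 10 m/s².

Taking torques about the knife-edge support (at 2.5 m from the left end):
Lamp: 7.09 × 10 = 70.9 N down at 1.42 m → arm 1.08 m, τ = 70.9 × 1.08 = 76.57 N·m counterclockwise.
Hanging mass: 8.35 × 10 = 83.5 N down at 2.82 m → arm 0.32 m, τ = 83.5 × 0.32 = 26.72 N·m clockwise.
Weight: 31 × 10 = 310 N down at 2.11 m → arm 0.39 m, τ = 310 × 0.39 = 120.9 N·m counterclockwise.
Net moment of existing loads = 170.8 N·m counterclockwise.
The toolbox weighs 9.22 × 10 = 92.2 N and must supply an equal clockwise moment, so its lever arm about the knife-edge support is 170.8 / 92.2 = 1.85 m.
That puts it at 2.5 + 1.85 = 4.35 m from the left end.

x ≈ 4.35 m from the left end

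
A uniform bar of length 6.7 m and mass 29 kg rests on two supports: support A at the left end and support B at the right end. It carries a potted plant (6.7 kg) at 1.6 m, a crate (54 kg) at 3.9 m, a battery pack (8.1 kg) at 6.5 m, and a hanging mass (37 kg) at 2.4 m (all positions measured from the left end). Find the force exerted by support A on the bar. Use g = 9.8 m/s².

Sum moments about support B (its reaction then has zero moment arm).
Beam weight: 29 × 9.8 = 284.2 N down at 3.35 m → arm 3.35 m, τ = 284.2 × 3.35 = 952.1 N·m counterclockwise.
Potted plant: 6.7 × 9.8 = 65.66 N down at 1.6 m → arm 5.1 m, τ = 65.66 × 5.1 = 334.9 N·m counterclockwise.
Crate: 54 × 9.8 = 529.2 N down at 3.9 m → arm 2.8 m, τ = 529.2 × 2.8 = 1482 N·m counterclockwise.
Battery pack: 8.1 × 9.8 = 79.38 N down at 6.5 m → arm 0.2 m, τ = 79.38 × 0.2 = 15.88 N·m counterclockwise.
Hanging mass: 37 × 9.8 = 362.6 N down at 2.4 m → arm 4.3 m, τ = 362.6 × 4.3 = 1559 N·m counterclockwise.
Net load moment about support B = 4344 N·m counterclockwise.
Reaction R at support A is upward at 0 m, arm 6.7 m → moment R × 6.7 clockwise.
Setting net torque to zero: R × 6.7 = 4344 → R = 648 N.

R_A ≈ 648 N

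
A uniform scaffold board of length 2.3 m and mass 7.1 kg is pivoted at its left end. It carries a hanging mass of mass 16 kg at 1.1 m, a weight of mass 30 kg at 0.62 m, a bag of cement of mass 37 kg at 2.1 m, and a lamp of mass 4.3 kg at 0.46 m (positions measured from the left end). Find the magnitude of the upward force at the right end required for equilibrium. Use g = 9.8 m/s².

Choose the left end as the axis so the unknown pivot reaction has zero arm there.
Beam weight: 7.1 × 9.8 = 69.58 N down at 1.15 m → arm 1.15 m, τ = 69.58 × 1.15 = 80.02 N·m clockwise.
Hanging mass: 16 × 9.8 = 156.8 N down at 1.1 m → arm 1.1 m, τ = 156.8 × 1.1 = 172.5 N·m clockwise.
Weight: 30 × 9.8 = 294 N down at 0.62 m → arm 0.62 m, τ = 294 × 0.62 = 182.3 N·m clockwise.
Bag of cement: 37 × 9.8 = 362.6 N down at 2.1 m → arm 2.1 m, τ = 362.6 × 2.1 = 761.5 N·m clockwise.
Lamp: 4.3 × 9.8 = 42.14 N down at 0.46 m → arm 0.46 m, τ = 42.14 × 0.46 = 19.38 N·m clockwise.
Net moment of the loads = 1216 N·m clockwise.
The upward force F acts at the right end, arm 2.3 m, giving F × 2.3 counterclockwise.
For rotational equilibrium, F × 2.3 = 1216, so F = 1216 / 2.3 = 529 N.

F ≈ 529 N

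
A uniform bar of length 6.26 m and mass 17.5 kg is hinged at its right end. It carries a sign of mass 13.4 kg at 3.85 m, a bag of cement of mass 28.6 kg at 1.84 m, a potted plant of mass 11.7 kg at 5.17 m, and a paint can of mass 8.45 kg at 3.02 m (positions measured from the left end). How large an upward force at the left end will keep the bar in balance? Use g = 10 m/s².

F ≈ 405 N

Choose the right end as the axis so the unknown pivot reaction has zero arm there.
Beam weight: 17.5 × 10 = 175 N down at 3.13 m → arm 3.13 m, τ = 175 × 3.13 = 547.8 N·m counterclockwise.
Sign: 13.4 × 10 = 134 N down at 3.85 m → arm 2.41 m, τ = 134 × 2.41 = 322.9 N·m counterclockwise.
Bag of cement: 28.6 × 10 = 286 N down at 1.84 m → arm 4.42 m, τ = 286 × 4.42 = 1264 N·m counterclockwise.
Potted plant: 11.7 × 10 = 117 N down at 5.17 m → arm 1.09 m, τ = 117 × 1.09 = 127.5 N·m counterclockwise.
Paint can: 8.45 × 10 = 84.5 N down at 3.02 m → arm 3.24 m, τ = 84.5 × 3.24 = 273.8 N·m counterclockwise.
Net moment of the loads = 2536 N·m counterclockwise.
The upward force F acts at the left end, arm 6.26 m, giving F × 6.26 clockwise.
Setting net torque to zero: F × 6.26 = 2536 → F = 2536 / 6.26 = 405 N.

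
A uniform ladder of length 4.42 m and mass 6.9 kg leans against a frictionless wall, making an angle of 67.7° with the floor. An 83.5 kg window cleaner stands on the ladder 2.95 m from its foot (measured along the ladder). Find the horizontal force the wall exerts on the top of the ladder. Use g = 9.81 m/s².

N_wall ≈ 238 N

Sum moments about the foot of the ladder (the floor normal and friction both act there and drop out).
Ladder weight 6.9×9.81 = 67.69 N acts at 2.21 m along the ladder; its horizontal arm is 2.21·cos67.7° = 0.8386 m → τ = 56.76 N·m clockwise.
Window cleaner: 83.5×9.81 = 819.1 N at 2.95 m → arm 1.119 m → τ = 916.6 N·m clockwise.
Wall normal N acts horizontally at the top; its moment arm is the height L sinθ = 4.42·sin67.7° = 4.089 m, counterclockwise.
Setting net torque to zero: N × 4.089 = 973.4 → N = 238 N.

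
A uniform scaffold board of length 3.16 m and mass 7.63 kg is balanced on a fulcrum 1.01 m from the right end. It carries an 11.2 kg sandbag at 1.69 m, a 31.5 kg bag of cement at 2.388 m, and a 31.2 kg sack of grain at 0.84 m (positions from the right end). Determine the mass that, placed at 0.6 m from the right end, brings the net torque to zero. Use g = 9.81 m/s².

About the fulcrum (at 1.01 m from the right end):
Beam weight: 7.63 × 9.81 = 74.85 N down at 1.58 m → arm 0.57 m, τ = 74.85 × 0.57 = 42.66 N·m counterclockwise.
Sandbag: 11.2 × 9.81 = 109.9 N down at 1.69 m → arm 0.68 m, τ = 109.9 × 0.68 = 74.73 N·m counterclockwise.
Bag of cement: 31.5 × 9.81 = 309 N down at 2.388 m → arm 1.378 m, τ = 309 × 1.378 = 425.8 N·m counterclockwise.
Sack of grain: 31.2 × 9.81 = 306.1 N down at 0.84 m → arm 0.17 m, τ = 306.1 × 0.17 = 52.04 N·m clockwise.
Net moment of known loads = 491.2 N·m counterclockwise.
An unknown mass m at 0.6 m has arm 0.41 m; its moment is m·g·0.41 clockwise.
Setting net torque to zero: m × 9.81 × 0.41 = 491.2 → m = 491.2 / (9.81 × 0.41) = 122 kg.

m ≈ 122 kg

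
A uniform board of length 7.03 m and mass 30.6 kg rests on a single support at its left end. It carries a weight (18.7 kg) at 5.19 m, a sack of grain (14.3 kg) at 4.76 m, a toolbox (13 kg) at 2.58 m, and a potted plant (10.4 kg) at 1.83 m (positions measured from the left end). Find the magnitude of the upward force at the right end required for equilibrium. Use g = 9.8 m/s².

About the left end:
Beam weight: 30.6 × 9.8 = 299.9 N down at 3.515 m → arm 3.515 m, τ = 299.9 × 3.515 = 1054 N·m clockwise.
Weight: 18.7 × 9.8 = 183.3 N down at 5.19 m → arm 5.19 m, τ = 183.3 × 5.19 = 951.3 N·m clockwise.
Sack of grain: 14.3 × 9.8 = 140.1 N down at 4.76 m → arm 4.76 m, τ = 140.1 × 4.76 = 666.9 N·m clockwise.
Toolbox: 13 × 9.8 = 127.4 N down at 2.58 m → arm 2.58 m, τ = 127.4 × 2.58 = 328.7 N·m clockwise.
Potted plant: 10.4 × 9.8 = 101.9 N down at 1.83 m → arm 1.83 m, τ = 101.9 × 1.83 = 186.5 N·m clockwise.
Net moment of the loads = 3187 N·m clockwise.
The upward force F acts at the right end, arm 7.03 m, giving F × 7.03 counterclockwise.
Balancing moments: F × 7.03 = 3187, giving F = 3187 / 7.03 = 453 N.

F ≈ 453 N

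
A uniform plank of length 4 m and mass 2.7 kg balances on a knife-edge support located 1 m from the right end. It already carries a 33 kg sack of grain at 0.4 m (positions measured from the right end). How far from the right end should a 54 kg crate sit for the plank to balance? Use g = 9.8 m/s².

x ≈ 1.32 m from the right end

Taking torques about the knife-edge support (at 1 m from the right end):
Beam weight: 2.7 × 9.8 = 26.46 N down at 2 m → arm 1 m, τ = 26.46 × 1 = 26.46 N·m counterclockwise.
Sack of grain: 33 × 9.8 = 323.4 N down at 0.4 m → arm 0.6 m, τ = 323.4 × 0.6 = 194 N·m clockwise.
Net moment of existing loads = 167.5 N·m clockwise.
The crate weighs 54 × 9.8 = 529.2 N and must supply an equal counterclockwise moment, so its lever arm about the knife-edge support is 167.5 / 529.2 = 0.317 m.
That puts it at 1 + 0.317 = 1.32 m from the right end.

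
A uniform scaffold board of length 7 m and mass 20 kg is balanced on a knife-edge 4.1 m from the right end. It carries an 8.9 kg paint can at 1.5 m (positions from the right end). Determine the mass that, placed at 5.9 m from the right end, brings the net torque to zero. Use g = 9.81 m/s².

Take moments about the knife-edge (at 4.1 m from the right end).
Beam weight: 20 × 9.81 = 196.2 N down at 3.5 m → arm 0.6 m, τ = 196.2 × 0.6 = 117.7 N·m clockwise.
Paint can: 8.9 × 9.81 = 87.31 N down at 1.5 m → arm 2.6 m, τ = 87.31 × 2.6 = 227 N·m clockwise.
Net moment of known loads = 344.7 N·m clockwise.
An unknown mass m at 5.9 m has arm 1.8 m; its moment is m·g·1.8 counterclockwise.
Balancing moments: m × 9.81 × 1.8 = 344.7, giving m = 344.7 / (9.81 × 1.8) = 19.5 kg.

m ≈ 19.5 kg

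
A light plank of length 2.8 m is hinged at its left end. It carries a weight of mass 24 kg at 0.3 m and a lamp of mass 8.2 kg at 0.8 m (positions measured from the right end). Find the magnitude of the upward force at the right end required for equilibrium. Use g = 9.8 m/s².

F ≈ 267 N

About the left end:
Weight: 24 × 9.8 = 235.2 N down at 0.3 m → arm 2.5 m, τ = 235.2 × 2.5 = 588 N·m clockwise.
Lamp: 8.2 × 9.8 = 80.36 N down at 0.8 m → arm 2 m, τ = 80.36 × 2 = 160.7 N·m clockwise.
Net moment of the loads = 748.7 N·m clockwise.
The upward force F acts at the right end, arm 2.8 m, giving F × 2.8 counterclockwise.
Στ = 0 ⇒ F × 2.8 = 748.7 ⇒ F = 748.7 / 2.8 = 267 N.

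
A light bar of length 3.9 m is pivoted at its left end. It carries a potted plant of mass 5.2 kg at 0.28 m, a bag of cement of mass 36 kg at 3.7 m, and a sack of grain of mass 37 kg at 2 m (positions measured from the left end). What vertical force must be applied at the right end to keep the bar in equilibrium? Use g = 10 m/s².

F ≈ 535 N

Take moments about the left end.
Potted plant: 5.2 × 10 = 52 N down at 0.28 m → arm 0.28 m, τ = 52 × 0.28 = 14.56 N·m clockwise.
Bag of cement: 36 × 10 = 360 N down at 3.7 m → arm 3.7 m, τ = 360 × 3.7 = 1332 N·m clockwise.
Sack of grain: 37 × 10 = 370 N down at 2 m → arm 2 m, τ = 370 × 2 = 740 N·m clockwise.
Net moment of the loads = 2087 N·m clockwise.
The upward force F acts at the right end, arm 3.9 m, giving F × 3.9 counterclockwise.
Στ = 0 ⇒ F × 3.9 = 2087 ⇒ F = 2087 / 3.9 = 535 N.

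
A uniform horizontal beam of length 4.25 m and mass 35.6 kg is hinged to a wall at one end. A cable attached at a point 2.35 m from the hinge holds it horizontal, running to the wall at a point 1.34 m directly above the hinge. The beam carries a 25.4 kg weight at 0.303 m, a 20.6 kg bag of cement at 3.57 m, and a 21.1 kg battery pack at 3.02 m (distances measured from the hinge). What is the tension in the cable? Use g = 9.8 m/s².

T ≈ 1860 N

Sum moments about the hinge (the unknown hinge reaction has zero arm there).
Beam weight: 35.6 × 9.8 = 348.9 N down at 2.125 m → arm 2.125 m, τ = 348.9 × 2.125 = 741.4 N·m clockwise.
Weight: 25.4 × 9.8 = 248.9 N down at 0.303 m → arm 0.303 m, τ = 248.9 × 0.303 = 75.42 N·m clockwise.
Bag of cement: 20.6 × 9.8 = 201.9 N down at 3.57 m → arm 3.57 m, τ = 201.9 × 3.57 = 720.8 N·m clockwise.
Battery pack: 21.1 × 9.8 = 206.8 N down at 3.02 m → arm 3.02 m, τ = 206.8 × 3.02 = 624.5 N·m clockwise.
Total clockwise load moment = 2162 N·m.
The cable tension T acts at 2.35 m; only its component perpendicular to the beam, T sinθ, produces torque. sinθ = h/√(h²+d²) = 1.34/√(1.34²+2.35²) = 0.4953.
Balancing moments: T × 2.35 × 0.4953 = 2162, giving T = 2162 / 1.164 = 1860 N.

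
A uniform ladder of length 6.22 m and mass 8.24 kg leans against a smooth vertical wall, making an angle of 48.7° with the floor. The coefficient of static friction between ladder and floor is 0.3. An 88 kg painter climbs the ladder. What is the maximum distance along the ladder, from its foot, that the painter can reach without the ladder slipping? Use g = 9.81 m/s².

d ≈ 2.03 m

Taking torques about the foot of the ladder:
Ladder weight 8.24×9.81 = 80.83 N acts at 3.11 m along the ladder; its horizontal arm is 3.11·cos48.7° = 2.053 m → τ = 165.9 N·m clockwise.
Painter weight 88×9.81 = 863.3 N at distance d → arm d·cos48.7° → τ = 863.3·d·0.66 clockwise.
Wall normal N at the top has arm L sinθ = 4.673 m counterclockwise, so Στ = 0 gives N·4.673 = 165.9 + 569.8·d.
ΣFy = 0 ⇒ N_floor = 944.1 N, so the maximum friction is μ_s·N_floor = 0.3×944.1 = 283.2 N. ΣFx = 0 ⇒ N_wall = f, so at the slipping point N = 283.2 N.
Substituting: 283.2×4.673 = 165.9 + 569.8·d ⇒ d = (1323 − 165.9) / 569.8 = 2.03 m.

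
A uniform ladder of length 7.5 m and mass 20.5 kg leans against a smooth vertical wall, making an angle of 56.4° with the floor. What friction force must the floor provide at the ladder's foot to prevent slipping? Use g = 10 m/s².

About the foot of the ladder:
Ladder weight 20.5×10 = 205 N acts at 3.75 m along the ladder; its horizontal arm is 3.75·cos56.4° = 2.075 m → τ = 425.4 N·m clockwise.
Wall normal N acts horizontally at the top; its moment arm is the height L sinθ = 7.5·sin56.4° = 6.247 m, counterclockwise.
For rotational equilibrium, N × 6.247 = 425.4, so N = 68.1 N.
ΣFx = 0: friction at the foot balances the wall's push, so f = N_wall = 68.1 N.

f ≈ 68.1 N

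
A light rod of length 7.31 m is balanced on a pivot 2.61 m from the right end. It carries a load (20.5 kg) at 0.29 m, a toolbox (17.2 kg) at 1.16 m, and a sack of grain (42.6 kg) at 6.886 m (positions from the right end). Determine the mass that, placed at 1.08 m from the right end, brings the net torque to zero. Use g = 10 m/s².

m ≈ 71.7 kg

Taking torques about the pivot (at 2.61 m from the right end):
Load: 20.5 × 10 = 205 N down at 0.29 m → arm 2.32 m, τ = 205 × 2.32 = 475.6 N·m clockwise.
Toolbox: 17.2 × 10 = 172 N down at 1.16 m → arm 1.45 m, τ = 172 × 1.45 = 249.4 N·m clockwise.
Sack of grain: 42.6 × 10 = 426 N down at 6.886 m → arm 4.276 m, τ = 426 × 4.276 = 1822 N·m counterclockwise.
Net moment of known loads = 1097 N·m counterclockwise.
An unknown mass m at 1.08 m has arm 1.53 m; its moment is m·g·1.53 clockwise.
For rotational equilibrium, m × 10 × 1.53 = 1097, so m = 1097 / (10 × 1.53) = 71.7 kg.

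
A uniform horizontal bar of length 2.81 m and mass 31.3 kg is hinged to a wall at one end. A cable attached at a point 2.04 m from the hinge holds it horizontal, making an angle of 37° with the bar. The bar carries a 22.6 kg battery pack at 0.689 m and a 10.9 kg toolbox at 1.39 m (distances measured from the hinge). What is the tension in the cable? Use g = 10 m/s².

T ≈ 608 N

About the hinge:
Beam weight: 31.3 × 10 = 313 N down at 1.405 m → arm 1.405 m, τ = 313 × 1.405 = 439.8 N·m clockwise.
Battery pack: 22.6 × 10 = 226 N down at 0.689 m → arm 0.689 m, τ = 226 × 0.689 = 155.7 N·m clockwise.
Toolbox: 10.9 × 10 = 109 N down at 1.39 m → arm 1.39 m, τ = 109 × 1.39 = 151.5 N·m clockwise.
Total clockwise load moment = 747 N·m.
The cable tension T acts at 2.04 m; only its component perpendicular to the bar, T sinθ, produces torque. sin 37° = 0.6018.
Balancing moments: T × 2.04 × 0.6018 = 747, giving T = 747 / 1.228 = 608 N.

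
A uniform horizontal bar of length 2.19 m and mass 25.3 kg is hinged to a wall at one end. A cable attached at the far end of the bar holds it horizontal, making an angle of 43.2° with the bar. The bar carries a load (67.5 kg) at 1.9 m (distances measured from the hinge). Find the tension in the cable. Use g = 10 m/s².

T ≈ 1040 N

Taking torques about the hinge:
Beam weight: 25.3 × 10 = 253 N down at 1.095 m → arm 1.095 m, τ = 253 × 1.095 = 277 N·m clockwise.
Load: 67.5 × 10 = 675 N down at 1.9 m → arm 1.9 m, τ = 675 × 1.9 = 1282 N·m clockwise.
Total clockwise load moment = 1559 N·m.
The cable tension T acts at 2.19 m; only its component perpendicular to the bar, T sinθ, produces torque. sin 43.2° = 0.6845.
For rotational equilibrium, T × 2.19 × 0.6845 = 1559, so T = 1559 / 1.499 = 1040 N.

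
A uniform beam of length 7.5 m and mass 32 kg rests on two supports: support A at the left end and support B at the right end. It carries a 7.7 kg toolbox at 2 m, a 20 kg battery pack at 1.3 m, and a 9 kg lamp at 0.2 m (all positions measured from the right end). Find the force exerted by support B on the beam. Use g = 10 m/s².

R_B ≈ 469 N

Sum moments about support A (its reaction then has zero moment arm).
Beam weight: 32 × 10 = 320 N down at 3.75 m → arm 3.75 m, τ = 320 × 3.75 = 1200 N·m clockwise.
Toolbox: 7.7 × 10 = 77 N down at 2 m → arm 5.5 m, τ = 77 × 5.5 = 423.5 N·m clockwise.
Battery pack: 20 × 10 = 200 N down at 1.3 m → arm 6.2 m, τ = 200 × 6.2 = 1240 N·m clockwise.
Lamp: 9 × 10 = 90 N down at 0.2 m → arm 7.3 m, τ = 90 × 7.3 = 657 N·m clockwise.
Net load moment about support A = 3520 N·m clockwise.
Reaction R at support B is upward at 0 m, arm 7.5 m → moment R × 7.5 counterclockwise.
Στ = 0 ⇒ R × 7.5 = 3520 ⇒ R = 469 N.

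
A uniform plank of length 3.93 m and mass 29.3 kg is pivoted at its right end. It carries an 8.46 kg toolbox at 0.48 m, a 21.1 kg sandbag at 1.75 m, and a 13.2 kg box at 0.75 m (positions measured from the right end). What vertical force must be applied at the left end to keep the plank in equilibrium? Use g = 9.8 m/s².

Sum moments about the right end (the unknown pivot reaction has zero arm there).
Beam weight: 29.3 × 9.8 = 287.1 N down at 1.965 m → arm 1.965 m, τ = 287.1 × 1.965 = 564.2 N·m counterclockwise.
Toolbox: 8.46 × 9.8 = 82.91 N down at 0.48 m → arm 0.48 m, τ = 82.91 × 0.48 = 39.8 N·m counterclockwise.
Sandbag: 21.1 × 9.8 = 206.8 N down at 1.75 m → arm 1.75 m, τ = 206.8 × 1.75 = 361.9 N·m counterclockwise.
Box: 13.2 × 9.8 = 129.4 N down at 0.75 m → arm 0.75 m, τ = 129.4 × 0.75 = 97.05 N·m counterclockwise.
Net moment of the loads = 1063 N·m counterclockwise.
The upward force F acts at the left end, arm 3.93 m, giving F × 3.93 clockwise.
Στ = 0 ⇒ F × 3.93 = 1063 ⇒ F = 1063 / 3.93 = 270 N.

F ≈ 270 N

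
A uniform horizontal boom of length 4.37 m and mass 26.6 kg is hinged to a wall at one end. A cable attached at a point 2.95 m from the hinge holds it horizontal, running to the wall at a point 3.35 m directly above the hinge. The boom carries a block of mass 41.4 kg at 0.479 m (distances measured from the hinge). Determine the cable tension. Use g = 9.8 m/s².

T ≈ 345 N

Choose the hinge as the axis so the unknown hinge reaction has zero arm there.
Beam weight: 26.6 × 9.8 = 260.7 N down at 2.185 m → arm 2.185 m, τ = 260.7 × 2.185 = 569.6 N·m clockwise.
Block: 41.4 × 9.8 = 405.7 N down at 0.479 m → arm 0.479 m, τ = 405.7 × 0.479 = 194.3 N·m clockwise.
Total clockwise load moment = 763.9 N·m.
The cable tension T acts at 2.95 m; only its component perpendicular to the boom, T sinθ, produces torque. sinθ = h/√(h²+d²) = 3.35/√(3.35²+2.95²) = 0.7505.
Balancing moments: T × 2.95 × 0.7505 = 763.9, giving T = 763.9 / 2.214 = 345 N.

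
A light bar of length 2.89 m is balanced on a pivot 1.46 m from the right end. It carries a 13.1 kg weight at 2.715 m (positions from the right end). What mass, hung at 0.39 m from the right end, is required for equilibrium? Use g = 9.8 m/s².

m ≈ 15.4 kg

Taking torques about the pivot (at 1.46 m from the right end):
Weight: 13.1 × 9.8 = 128.4 N down at 2.715 m → arm 1.255 m, τ = 128.4 × 1.255 = 161.1 N·m counterclockwise.
Net moment of known loads = 161.1 N·m counterclockwise.
An unknown mass m at 0.39 m has arm 1.07 m; its moment is m·g·1.07 clockwise.
Στ = 0 ⇒ m × 9.8 × 1.07 = 161.1 ⇒ m = 161.1 / (9.8 × 1.07) = 15.4 kg.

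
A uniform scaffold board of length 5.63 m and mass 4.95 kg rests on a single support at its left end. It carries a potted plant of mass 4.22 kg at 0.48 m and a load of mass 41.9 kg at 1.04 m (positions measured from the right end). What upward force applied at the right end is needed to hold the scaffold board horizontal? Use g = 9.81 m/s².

F ≈ 397 N

Take moments about the left end.
Beam weight: 4.95 × 9.81 = 48.56 N down at 2.815 m → arm 2.815 m, τ = 48.56 × 2.815 = 136.7 N·m clockwise.
Potted plant: 4.22 × 9.81 = 41.4 N down at 0.48 m → arm 5.15 m, τ = 41.4 × 5.15 = 213.2 N·m clockwise.
Load: 41.9 × 9.81 = 411 N down at 1.04 m → arm 4.59 m, τ = 411 × 4.59 = 1886 N·m clockwise.
Net moment of the loads = 2236 N·m clockwise.
The upward force F acts at the right end, arm 5.63 m, giving F × 5.63 counterclockwise.
Balancing moments: F × 5.63 = 2236, giving F = 2236 / 5.63 = 397 N.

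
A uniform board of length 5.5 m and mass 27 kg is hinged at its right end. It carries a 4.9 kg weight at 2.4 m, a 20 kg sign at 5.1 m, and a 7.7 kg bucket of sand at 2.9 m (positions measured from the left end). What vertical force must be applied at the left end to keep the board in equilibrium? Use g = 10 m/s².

F ≈ 214 N

Choose the right end as the axis so the unknown pivot reaction has zero arm there.
Beam weight: 27 × 10 = 270 N down at 2.75 m → arm 2.75 m, τ = 270 × 2.75 = 742.5 N·m counterclockwise.
Weight: 4.9 × 10 = 49 N down at 2.4 m → arm 3.1 m, τ = 49 × 3.1 = 151.9 N·m counterclockwise.
Sign: 20 × 10 = 200 N down at 5.1 m → arm 0.4 m, τ = 200 × 0.4 = 80 N·m counterclockwise.
Bucket of sand: 7.7 × 10 = 77 N down at 2.9 m → arm 2.6 m, τ = 77 × 2.6 = 200.2 N·m counterclockwise.
Net moment of the loads = 1175 N·m counterclockwise.
The upward force F acts at the left end, arm 5.5 m, giving F × 5.5 clockwise.
For rotational equilibrium, F × 5.5 = 1175, so F = 1175 / 5.5 = 214 N.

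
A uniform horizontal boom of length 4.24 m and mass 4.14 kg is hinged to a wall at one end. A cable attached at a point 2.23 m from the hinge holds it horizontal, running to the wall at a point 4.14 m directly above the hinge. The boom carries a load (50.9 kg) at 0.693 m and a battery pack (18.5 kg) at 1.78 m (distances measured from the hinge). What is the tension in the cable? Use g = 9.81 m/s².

Take moments about the hinge.
Beam weight: 4.14 × 9.81 = 40.61 N down at 2.12 m → arm 2.12 m, τ = 40.61 × 2.12 = 86.09 N·m clockwise.
Load: 50.9 × 9.81 = 499.3 N down at 0.693 m → arm 0.693 m, τ = 499.3 × 0.693 = 346 N·m clockwise.
Battery pack: 18.5 × 9.81 = 181.5 N down at 1.78 m → arm 1.78 m, τ = 181.5 × 1.78 = 323.1 N·m clockwise.
Total clockwise load moment = 755.2 N·m.
The cable tension T acts at 2.23 m; only its component perpendicular to the boom, T sinθ, produces torque. sinθ = h/√(h²+d²) = 4.14/√(4.14²+2.23²) = 0.8804.
Balancing moments: T × 2.23 × 0.8804 = 755.2, giving T = 755.2 / 1.963 = 385 N.

T ≈ 385 N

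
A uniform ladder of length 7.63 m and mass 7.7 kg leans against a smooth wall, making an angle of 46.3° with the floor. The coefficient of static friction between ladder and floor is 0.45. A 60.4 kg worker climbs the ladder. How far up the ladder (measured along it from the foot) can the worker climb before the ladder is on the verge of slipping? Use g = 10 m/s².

d ≈ 3.56 m

Choose the foot of the ladder as the axis so the floor normal and friction both act there and drop out.
Ladder weight 7.7×10 = 77 N acts at 3.815 m along the ladder; its horizontal arm is 3.815·cos46.3° = 2.636 m → τ = 203 N·m clockwise.
Worker weight 60.4×10 = 604 N at distance d → arm d·cos46.3° → τ = 604·d·0.6909 clockwise.
Wall normal N at the top has arm L sinθ = 5.516 m counterclockwise, so Στ = 0 gives N·5.516 = 203 + 417.3·d.
ΣFy = 0 ⇒ N_floor = 681 N, so the maximum friction is μ_s·N_floor = 0.45×681 = 306.4 N. ΣFx = 0 ⇒ N_wall = f, so at the slipping point N = 306.4 N.
Substituting: 306.4×5.516 = 203 + 417.3·d ⇒ d = (1690 − 203) / 417.3 = 3.56 m.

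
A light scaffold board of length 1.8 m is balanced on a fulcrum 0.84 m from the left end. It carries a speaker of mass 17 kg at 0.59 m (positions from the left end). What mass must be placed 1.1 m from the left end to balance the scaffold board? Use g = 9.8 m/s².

m ≈ 16.3 kg

Sum moments about the fulcrum (at 0.84 m from the left end) (the support reaction has zero arm there).
Speaker: 17 × 9.8 = 166.6 N down at 0.59 m → arm 0.25 m, τ = 166.6 × 0.25 = 41.65 N·m counterclockwise.
Net moment of known loads = 41.65 N·m counterclockwise.
An unknown mass m at 1.1 m has arm 0.26 m; its moment is m·g·0.26 clockwise.
Στ = 0 ⇒ m × 9.8 × 0.26 = 41.65 ⇒ m = 41.65 / (9.8 × 0.26) = 16.3 kg.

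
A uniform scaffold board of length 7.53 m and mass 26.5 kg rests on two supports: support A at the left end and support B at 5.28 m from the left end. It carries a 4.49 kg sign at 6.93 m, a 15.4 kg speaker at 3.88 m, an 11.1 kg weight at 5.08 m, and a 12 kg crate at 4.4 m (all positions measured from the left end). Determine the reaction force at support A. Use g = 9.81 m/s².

R_A ≈ 125 N

Take moments about support B.
Beam weight: 26.5 × 9.81 = 260 N down at 3.765 m → arm 1.515 m, τ = 260 × 1.515 = 393.9 N·m counterclockwise.
Sign: 4.49 × 9.81 = 44.05 N down at 6.93 m → arm 1.65 m, τ = 44.05 × 1.65 = 72.68 N·m clockwise.
Speaker: 15.4 × 9.81 = 151.1 N down at 3.88 m → arm 1.4 m, τ = 151.1 × 1.4 = 211.5 N·m counterclockwise.
Weight: 11.1 × 9.81 = 108.9 N down at 5.08 m → arm 0.2 m, τ = 108.9 × 0.2 = 21.78 N·m counterclockwise.
Crate: 12 × 9.81 = 117.7 N down at 4.4 m → arm 0.88 m, τ = 117.7 × 0.88 = 103.6 N·m counterclockwise.
Net load moment about support B = 658.1 N·m counterclockwise.
Reaction R at support A is upward at 0 m, arm 5.28 m → moment R × 5.28 clockwise.
For rotational equilibrium, R × 5.28 = 658.1, so R = 125 N.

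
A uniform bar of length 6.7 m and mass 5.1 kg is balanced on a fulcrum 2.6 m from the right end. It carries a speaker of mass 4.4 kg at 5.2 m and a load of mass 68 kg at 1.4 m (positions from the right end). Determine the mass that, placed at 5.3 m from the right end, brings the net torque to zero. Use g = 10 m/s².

m ≈ 24.6 kg

Sum moments about the fulcrum (at 2.6 m from the right end) (the support reaction has zero arm there).
Beam weight: 5.1 × 10 = 51 N down at 3.35 m → arm 0.75 m, τ = 51 × 0.75 = 38.25 N·m counterclockwise.
Speaker: 4.4 × 10 = 44 N down at 5.2 m → arm 2.6 m, τ = 44 × 2.6 = 114.4 N·m counterclockwise.
Load: 68 × 10 = 680 N down at 1.4 m → arm 1.2 m, τ = 680 × 1.2 = 816 N·m clockwise.
Net moment of known loads = 663.4 N·m clockwise.
An unknown mass m at 5.3 m has arm 2.7 m; its moment is m·g·2.7 counterclockwise.
For rotational equilibrium, m × 10 × 2.7 = 663.4, so m = 663.4 / (10 × 2.7) = 24.6 kg.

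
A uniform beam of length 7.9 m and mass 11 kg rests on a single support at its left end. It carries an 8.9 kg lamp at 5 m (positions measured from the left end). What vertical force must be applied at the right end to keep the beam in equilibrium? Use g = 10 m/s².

Choose the left end as the axis so the unknown pivot reaction has zero arm there.
Beam weight: 11 × 10 = 110 N down at 3.95 m → arm 3.95 m, τ = 110 × 3.95 = 434.5 N·m clockwise.
Lamp: 8.9 × 10 = 89 N down at 5 m → arm 5 m, τ = 89 × 5 = 445 N·m clockwise.
Net moment of the loads = 879.5 N·m clockwise.
The upward force F acts at the right end, arm 7.9 m, giving F × 7.9 counterclockwise.
Balancing moments: F × 7.9 = 879.5, giving F = 879.5 / 7.9 = 111 N.

F ≈ 111 N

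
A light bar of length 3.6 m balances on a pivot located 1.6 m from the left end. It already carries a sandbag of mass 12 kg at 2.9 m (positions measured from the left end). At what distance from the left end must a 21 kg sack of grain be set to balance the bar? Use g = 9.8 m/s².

x ≈ 0.857 m from the left end

Choose the pivot (at 1.6 m from the left end) as the axis so the support reaction has zero arm there.
Sandbag: 12 × 9.8 = 117.6 N down at 2.9 m → arm 1.3 m, τ = 117.6 × 1.3 = 152.9 N·m clockwise.
Net moment of existing loads = 152.9 N·m clockwise.
The sack of grain weighs 21 × 9.8 = 205.8 N and must supply an equal counterclockwise moment, so its lever arm about the pivot is 152.9 / 205.8 = 0.743 m.
That puts it at 1.6 − 0.743 = 0.857 m from the left end.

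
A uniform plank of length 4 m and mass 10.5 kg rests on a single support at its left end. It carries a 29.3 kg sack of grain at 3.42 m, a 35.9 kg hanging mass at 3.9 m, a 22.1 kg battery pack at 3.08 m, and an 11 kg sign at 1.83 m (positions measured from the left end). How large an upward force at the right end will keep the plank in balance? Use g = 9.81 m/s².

F ≈ 857 N

Sum moments about the left end (the unknown pivot reaction has zero arm there).
Beam weight: 10.5 × 9.81 = 103 N down at 2 m → arm 2 m, τ = 103 × 2 = 206 N·m clockwise.
Sack of grain: 29.3 × 9.81 = 287.4 N down at 3.42 m → arm 3.42 m, τ = 287.4 × 3.42 = 982.9 N·m clockwise.
Hanging mass: 35.9 × 9.81 = 352.2 N down at 3.9 m → arm 3.9 m, τ = 352.2 × 3.9 = 1374 N·m clockwise.
Battery pack: 22.1 × 9.81 = 216.8 N down at 3.08 m → arm 3.08 m, τ = 216.8 × 3.08 = 667.7 N·m clockwise.
Sign: 11 × 9.81 = 107.9 N down at 1.83 m → arm 1.83 m, τ = 107.9 × 1.83 = 197.5 N·m clockwise.
Net moment of the loads = 3428 N·m clockwise.
The upward force F acts at the right end, arm 4 m, giving F × 4 counterclockwise.
For rotational equilibrium, F × 4 = 3428, so F = 3428 / 4 = 857 N.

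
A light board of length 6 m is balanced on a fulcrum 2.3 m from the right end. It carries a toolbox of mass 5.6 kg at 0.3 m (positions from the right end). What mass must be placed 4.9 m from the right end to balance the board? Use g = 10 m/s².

Sum moments about the fulcrum (at 2.3 m from the right end) (the support reaction has zero arm there).
Toolbox: 5.6 × 10 = 56 N down at 0.3 m → arm 2 m, τ = 56 × 2 = 112 N·m clockwise.
Net moment of known loads = 112 N·m clockwise.
An unknown mass m at 4.9 m has arm 2.6 m; its moment is m·g·2.6 counterclockwise.
Balancing moments: m × 10 × 2.6 = 112, giving m = 112 / (10 × 2.6) = 4.31 kg.

m ≈ 4.31 kg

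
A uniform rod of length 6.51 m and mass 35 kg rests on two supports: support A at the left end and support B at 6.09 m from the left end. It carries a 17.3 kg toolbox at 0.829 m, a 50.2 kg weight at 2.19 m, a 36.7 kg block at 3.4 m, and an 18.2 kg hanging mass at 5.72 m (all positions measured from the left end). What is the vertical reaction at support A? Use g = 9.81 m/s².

R_A ≈ 792 N

Choose support B as the axis so its reaction then has zero moment arm.
Beam weight: 35 × 9.81 = 343.4 N down at 3.255 m → arm 2.835 m, τ = 343.4 × 2.835 = 973.5 N·m counterclockwise.
Toolbox: 17.3 × 9.81 = 169.7 N down at 0.829 m → arm 5.261 m, τ = 169.7 × 5.261 = 892.8 N·m counterclockwise.
Weight: 50.2 × 9.81 = 492.5 N down at 2.19 m → arm 3.9 m, τ = 492.5 × 3.9 = 1921 N·m counterclockwise.
Block: 36.7 × 9.81 = 360 N down at 3.4 m → arm 2.69 m, τ = 360 × 2.69 = 968.4 N·m counterclockwise.
Hanging mass: 18.2 × 9.81 = 178.5 N down at 5.72 m → arm 0.37 m, τ = 178.5 × 0.37 = 66.05 N·m counterclockwise.
Net load moment about support B = 4822 N·m counterclockwise.
Reaction R at support A is upward at 0 m, arm 6.09 m → moment R × 6.09 clockwise.
Στ = 0 ⇒ R × 6.09 = 4822 ⇒ R = 792 N.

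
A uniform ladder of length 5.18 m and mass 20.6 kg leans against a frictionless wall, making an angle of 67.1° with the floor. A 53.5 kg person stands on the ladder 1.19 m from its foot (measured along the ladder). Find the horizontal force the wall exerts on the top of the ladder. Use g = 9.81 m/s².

Sum moments about the foot of the ladder (the floor normal and friction both act there and drop out).
Ladder weight 20.6×9.81 = 202.1 N acts at 2.59 m along the ladder; its horizontal arm is 2.59·cos67.1° = 1.008 m → τ = 203.7 N·m clockwise.
Person: 53.5×9.81 = 524.8 N at 1.19 m → arm 0.4631 m → τ = 243 N·m clockwise.
Wall normal N acts horizontally at the top; its moment arm is the height L sinθ = 5.18·sin67.1° = 4.772 m, counterclockwise.
For rotational equilibrium, N × 4.772 = 446.7, so N = 93.6 N.

N_wall ≈ 93.6 N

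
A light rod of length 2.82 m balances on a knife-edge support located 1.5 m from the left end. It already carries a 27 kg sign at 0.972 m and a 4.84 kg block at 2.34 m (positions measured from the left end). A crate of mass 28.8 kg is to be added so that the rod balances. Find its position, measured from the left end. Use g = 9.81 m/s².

x ≈ 1.85 m from the left end

Taking torques about the knife-edge support (at 1.5 m from the left end):
Sign: 27 × 9.81 = 264.9 N down at 0.972 m → arm 0.528 m, τ = 264.9 × 0.528 = 139.9 N·m counterclockwise.
Block: 4.84 × 9.81 = 47.48 N down at 2.34 m → arm 0.84 m, τ = 47.48 × 0.84 = 39.88 N·m clockwise.
Net moment of existing loads = 100 N·m counterclockwise.
The crate weighs 28.8 × 9.81 = 282.5 N and must supply an equal clockwise moment, so its lever arm about the knife-edge support is 100 / 282.5 = 0.354 m.
That puts it at 1.5 + 0.354 = 1.85 m from the left end.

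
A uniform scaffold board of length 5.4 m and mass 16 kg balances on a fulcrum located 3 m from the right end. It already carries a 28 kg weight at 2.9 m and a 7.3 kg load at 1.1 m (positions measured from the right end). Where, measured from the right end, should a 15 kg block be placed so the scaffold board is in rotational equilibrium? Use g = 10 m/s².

x ≈ 4.43 m from the right end

Take moments about the fulcrum (at 3 m from the right end).
Beam weight: 16 × 10 = 160 N down at 2.7 m → arm 0.3 m, τ = 160 × 0.3 = 48 N·m clockwise.
Weight: 28 × 10 = 280 N down at 2.9 m → arm 0.1 m, τ = 280 × 0.1 = 28 N·m clockwise.
Load: 7.3 × 10 = 73 N down at 1.1 m → arm 1.9 m, τ = 73 × 1.9 = 138.7 N·m clockwise.
Net moment of existing loads = 214.7 N·m clockwise.
The block weighs 15 × 10 = 150 N and must supply an equal counterclockwise moment, so its lever arm about the fulcrum is 214.7 / 150 = 1.43 m.
That puts it at 3 + 1.43 = 4.43 m from the right end.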